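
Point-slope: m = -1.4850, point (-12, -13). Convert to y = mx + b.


y + 13 = -1.4850(x + 12)
y = -1.4850x - 13 + 1.4850*(-12)
y = -1.4850x - 30.8200

y = -1.4850x - 30.8200


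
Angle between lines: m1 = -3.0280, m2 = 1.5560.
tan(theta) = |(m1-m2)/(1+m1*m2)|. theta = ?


m1-m2 = -4.584
1+m1*m2 = -3.711568
tan(theta) = |-4.584/(-3.711568)| = 1.235058
theta = arctan(|-4.584/(-3.711568)|) = 51.0036 degrees (acute angle)

51.0036 degrees


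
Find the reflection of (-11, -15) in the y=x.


Reflection rule for y=x: (y, x)
(-11, -15) -> (-15, -11)

(-15, -11)


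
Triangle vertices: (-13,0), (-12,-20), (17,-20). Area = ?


-13*(-20+ 20) = 0
-12*(-20-0) = 240
17*(0+ 20) = 340
sum = 580
Area = |580|/2 = 290.0000

290.0000 sq units


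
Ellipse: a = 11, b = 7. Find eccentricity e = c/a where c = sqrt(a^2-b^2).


c = sqrt(121-49) = sqrt(72) = 8.4853
e = c/a = sqrt(72)/11 = 0.7714

e = 0.7714


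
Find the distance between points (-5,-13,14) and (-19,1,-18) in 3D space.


dx=-14, dy=14, dz=-32
d = sqrt(196+196+1024) = sqrt(1416) = 37.6298

37.6298


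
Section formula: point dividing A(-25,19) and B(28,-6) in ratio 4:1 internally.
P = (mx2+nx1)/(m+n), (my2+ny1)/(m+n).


Px = (4*28 + 1*(-25))/5 = 87/5 = 17.4000
Py = (4*(-6) + 1*19)/5 = -5/5 = -1.0000

P = (17.4000, -1.0000)


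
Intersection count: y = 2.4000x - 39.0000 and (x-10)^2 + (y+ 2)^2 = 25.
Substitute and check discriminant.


Substitute y = 2.4000x - 39.0000: (x-10)^2 + (2.4000x- 39.0000+ 2)^2 = 25
Expand to Ax^2 + Bx + C = 0, where b-k = -37
A = 1+m^2 = 6.76
B = 2(m(b-k) - h) = 2(2.4000*(-37) - 10) = -197.6
C = h^2 + (b-k)^2 - r^2 = 100 + 1369 - 25 = 1444
disc = B^2-4AC = 39045.7600 - 39045.7600 = 0
disc = 0

1 intersection point (tangent)


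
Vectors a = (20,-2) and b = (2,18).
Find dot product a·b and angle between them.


a·b = 20*2 - 2*18 = 40 - 36 = 4
|a| = sqrt(400+4) = 20.0998
|b| = sqrt(4+324) = 18.1108
cos(theta) = 4/(sqrt(404)*sqrt(328)) = 4/sqrt(132512) = 0.010988
theta = arccos(4/sqrt(132512)) = 89.3704 degrees

a·b = 4, theta = 89.3704 deg


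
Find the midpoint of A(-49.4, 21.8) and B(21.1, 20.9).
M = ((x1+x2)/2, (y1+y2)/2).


Mx = (-49.4 + 21.1)/2 = -28.3/2 = -14.1500
My = (21.8 + 20.9)/2 = 42.7/2 = 21.3500

(-14.1500, 21.3500)


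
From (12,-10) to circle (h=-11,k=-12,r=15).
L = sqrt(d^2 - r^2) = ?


d = sqrt((12+ 11)^2 + (-10+ 12)^2) = sqrt(529+4) = 23.0868
L = sqrt(533.0000 - 225) = sqrt(308.0000) = 17.5499

17.5499


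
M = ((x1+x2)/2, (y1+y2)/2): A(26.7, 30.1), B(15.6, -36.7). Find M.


Mx = (26.7 + 15.6)/2 = 42.3/2 = 21.1500
My = (30.1 - 36.7)/2 = -6.6/2 = -3.3000

(21.1500, -3.3000)


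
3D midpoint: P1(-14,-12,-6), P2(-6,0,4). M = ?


Mx = (-14- 6)/2 = -10.0000
My = (-12+0)/2 = -6.0000
Mz = (-6+4)/2 = -1.0000

M = (-10.0000, -6.0000, -1.0000)


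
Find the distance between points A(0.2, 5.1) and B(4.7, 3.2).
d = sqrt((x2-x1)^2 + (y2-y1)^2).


dx = 4.7 - 0.2 = 4.5
dy = 3.2 - 5.1 = -1.9
d = sqrt(20.25 + 3.61) = sqrt(23.86) = 4.8847

4.8847


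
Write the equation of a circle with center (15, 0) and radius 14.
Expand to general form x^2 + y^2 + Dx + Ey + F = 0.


(x-15)^2 + (y-0)^2 = 14^2
D = -2h = -30, E = -2k = 0
F = h^2+k^2-r^2 = 225+0-196 = 29

x^2 + y^2 - 30x + 29 = 0


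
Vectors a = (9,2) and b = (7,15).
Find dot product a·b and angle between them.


a·b = 9*7 + 2*15 = 63 + 30 = 93
|a| = sqrt(81+4) = 9.2195
|b| = sqrt(49+225) = 16.5529
cos(theta) = 93/(sqrt(85)*sqrt(274)) = 93/sqrt(23290) = 0.609394
theta = arccos(93/sqrt(23290)) = 52.4543 degrees

a·b = 93, theta = 52.4543 deg


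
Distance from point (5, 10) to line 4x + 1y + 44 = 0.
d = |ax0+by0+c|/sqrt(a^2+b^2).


|4*5 + 1*10 + 44| = |74| = 74
sqrt(16 + 1) = sqrt(17) = 4.1231
d = 74/sqrt(17) = 17.9476

17.9476


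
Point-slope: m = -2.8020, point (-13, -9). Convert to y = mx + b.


y + 9 = -2.8020(x + 13)
y = -2.8020x - 9 + 2.8020*(-13)
y = -2.8020x - 45.4260

y = -2.8020x - 45.4260


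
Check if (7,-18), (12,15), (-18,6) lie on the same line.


7*(15-6) + 12*(6+ 18) - 18*(-18-15)
= 63 + 288 + 594 = 945

No, not collinear (determinant = 945)


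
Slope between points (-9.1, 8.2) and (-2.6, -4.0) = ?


dy = -4.0 - 8.2 = -12.2
dx = -2.6 + 9.1 = 6.5
m = -12.2/6.5 = -1.8769

m = -1.8769


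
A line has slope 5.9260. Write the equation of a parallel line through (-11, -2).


Parallel lines have equal slopes.
m2 = 5.9260
b2 = -2 - 5.9260*(-11) = 63.1860

y = 5.9260x + 63.1860


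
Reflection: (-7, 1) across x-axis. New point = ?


Reflection rule for x-axis: (x, -y)
(-7, 1) -> (-7, -1)

(-7, -1)


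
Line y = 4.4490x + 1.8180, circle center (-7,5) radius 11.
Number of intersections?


Substitute y = 4.4490x + 1.8180: (x+ 7)^2 + (4.4490x+1.8180-5)^2 = 121
Expand to Ax^2 + Bx + C = 0, where b-k = -3.182
A = 1+m^2 = 20.793601
B = 2(m(b-k) - h) = 2(4.4490*(-3.182) + 7) = -14.313436
C = h^2 + (b-k)^2 - r^2 = 49 + 10.125124 - 121 = -61.874876
disc = B^2-4AC = 204.8745 + 5146.4059 = 5351.2804
disc > 0

2 intersection points


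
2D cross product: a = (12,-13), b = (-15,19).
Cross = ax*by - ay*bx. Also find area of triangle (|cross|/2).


cross = 12*19 + 13*(-15) = 228 - 195 = 33
Triangle area = |33|/2 = 33/2 = 16.5000

cross = 33, triangle area = 16.5000


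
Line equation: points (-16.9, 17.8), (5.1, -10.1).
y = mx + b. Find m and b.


m = (-27.9)/(22.0) = -1.2682
b = y1 - m*x1 = 17.8 - (-27.9*(-16.9))/(22.0) = 17.8 - 21.4323 = -3.6323

y = -1.2682x - 3.6323


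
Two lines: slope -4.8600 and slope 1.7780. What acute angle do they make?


m1-m2 = -6.638
1+m1*m2 = -7.64108
tan(theta) = |-6.638/(-7.64108)| = 0.868725
theta = arctan(|-6.638/(-7.64108)|) = 40.9817 degrees (acute angle)

40.9817 degrees


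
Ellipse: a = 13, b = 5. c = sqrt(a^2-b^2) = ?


c^2 = 13^2 - 5^2 = 169 - 25 = 144
c = sqrt(144) = 12.0000

c = 12.0000


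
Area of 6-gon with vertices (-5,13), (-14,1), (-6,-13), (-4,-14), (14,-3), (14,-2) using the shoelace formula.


sum(xi*y_{i+1}) = -5*1 - 14*(-13) - 6*(-14) - 4*(-3) + 14*(-2) + 14*13 = 427
sum(yi*x_{i+1}) = 13*(-14) + 1*(-6) - 13*(-4) - 14*14 - 3*14 - 2*(-5) = -364
Area = |427 + 364|/2 = 791/2 = 395.5000

395.5000 sq units


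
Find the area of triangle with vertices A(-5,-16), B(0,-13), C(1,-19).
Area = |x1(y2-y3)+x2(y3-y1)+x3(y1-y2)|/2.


-5*(-13+ 19) = -30
0*(-19+ 16) = 0
1*(-16+ 13) = -3
sum = -33
Area = |-33|/2 = 16.5000

16.5000 sq units


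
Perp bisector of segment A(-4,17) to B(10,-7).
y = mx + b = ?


Midpoint = (3, 5)
Slope of AB = dy/dx = -24/14 = -1.7143
Perp slope = -dx/dy = 14/24 = 0.5833
b = My - (perp slope)*Mx = 5 + (14*3)/(-24) = 5 - 1.7500 = 3.2500

y = 0.5833x + 3.2500


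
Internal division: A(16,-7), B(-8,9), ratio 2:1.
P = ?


Px = (2*(-8) + 1*16)/3 = 0/3 = 0
Py = (2*9 + 1*(-7))/3 = 11/3 = 3.6667

P = (0, 3.6667)


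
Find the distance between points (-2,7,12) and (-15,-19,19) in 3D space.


dx=-13, dy=-26, dz=7
d = sqrt(169+676+49) = sqrt(894) = 29.8998

29.8998


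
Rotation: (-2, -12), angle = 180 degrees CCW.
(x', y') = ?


cos(180) = -1, sin(180) = 0
x' = -2*(-1) + 12*0 = 2
y' = -2*0 - 12*(-1) = 12

(2, 12)


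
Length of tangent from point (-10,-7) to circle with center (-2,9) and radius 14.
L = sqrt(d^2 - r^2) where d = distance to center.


d = sqrt((-10+ 2)^2 + (-7-9)^2) = sqrt(64+256) = 17.8885
L = sqrt(320.0000 - 196) = sqrt(124.0000) = 11.1355

11.1355


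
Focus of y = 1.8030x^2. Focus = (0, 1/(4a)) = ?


a = 1.8030
4a = 7.2120
focus = (0, 1/7.2120) = (0, 0.1387)

Focus = (0, 0.1387)


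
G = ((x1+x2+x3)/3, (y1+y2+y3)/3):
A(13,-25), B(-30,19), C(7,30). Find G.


Gx = (13- 30+7)/3 = -10/3 = -3.3333
Gy = (-25+19+30)/3 = 24/3 = 8.0000

G = (-3.3333, 8.0000)


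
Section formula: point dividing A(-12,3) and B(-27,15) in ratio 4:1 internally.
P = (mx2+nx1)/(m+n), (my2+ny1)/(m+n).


Px = (4*(-27) + 1*(-12))/5 = -120/5 = -24.0000
Py = (4*15 + 1*3)/5 = 63/5 = 12.6000

P = (-24.0000, 12.6000)


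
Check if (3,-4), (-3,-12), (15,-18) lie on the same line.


3*(-12+ 18) - 3*(-18+ 4) + 15*(-4+ 12)
= 18 + 42 + 120 = 180

No, not collinear (determinant = 180)


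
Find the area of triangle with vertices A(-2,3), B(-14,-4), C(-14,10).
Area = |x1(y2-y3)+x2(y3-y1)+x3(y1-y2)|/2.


-2*(-4-10) = 28
-14*(10-3) = -98
-14*(3+ 4) = -98
sum = -168
Area = |-168|/2 = 84.0000

84.0000 sq units


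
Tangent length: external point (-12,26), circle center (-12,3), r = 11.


d = sqrt((-12+ 12)^2 + (26-3)^2) = sqrt(0+529) = 23.0000
L = sqrt(529.0000 - 121) = sqrt(408.0000) = 20.1990

20.1990


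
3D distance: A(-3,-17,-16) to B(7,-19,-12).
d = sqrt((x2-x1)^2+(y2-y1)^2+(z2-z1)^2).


dx=10, dy=-2, dz=4
d = sqrt(100+4+16) = sqrt(120) = 10.9545

10.9545


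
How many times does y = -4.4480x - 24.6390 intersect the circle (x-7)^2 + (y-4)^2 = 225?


Substitute y = -4.4480x - 24.6390: (x-7)^2 + (-4.4480x- 24.6390-4)^2 = 225
Expand to Ax^2 + Bx + C = 0, where b-k = -28.639
A = 1+m^2 = 20.784704
B = 2(m(b-k) - h) = 2(-4.4480*(-28.639) - 7) = 240.772544
C = h^2 + (b-k)^2 - r^2 = 49 + 820.192321 - 225 = 644.192321
disc = B^2-4AC = 57971.4179 - 53557.3868 = 4414.0311
disc > 0

2 intersection points


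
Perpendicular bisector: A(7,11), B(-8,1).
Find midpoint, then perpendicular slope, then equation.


Midpoint = (-0.5, 6)
Slope of AB = dy/dx = -10/(-15) = 0.6667
Perp slope = -dx/dy = -15/10 = -1.5000
b = My - (perp slope)*Mx = 6 + (-15*(-0.5))/(-10) = 6 - 0.7500 = 5.2500

y = -1.5000x + 5.2500


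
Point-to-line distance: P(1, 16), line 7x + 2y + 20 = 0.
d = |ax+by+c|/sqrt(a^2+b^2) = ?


|7*1 + 2*16 + 20| = |59| = 59
sqrt(49 + 4) = sqrt(53) = 7.2801
d = 59/sqrt(53) = 8.1043

8.1043


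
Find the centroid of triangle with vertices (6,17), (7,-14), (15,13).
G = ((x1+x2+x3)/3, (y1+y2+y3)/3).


Gx = (6+7+15)/3 = 28/3 = 9.3333
Gy = (17- 14+13)/3 = 16/3 = 5.3333

G = (9.3333, 5.3333)


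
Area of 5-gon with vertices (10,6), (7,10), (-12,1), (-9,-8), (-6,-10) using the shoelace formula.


sum(xi*y_{i+1}) = 10*10 + 7*1 - 12*(-8) - 9*(-10) - 6*6 = 257
sum(yi*x_{i+1}) = 6*7 + 10*(-12) + 1*(-9) - 8*(-6) - 10*10 = -139
Area = |257 + 139|/2 = 396/2 = 198.0000

198.0000 sq units


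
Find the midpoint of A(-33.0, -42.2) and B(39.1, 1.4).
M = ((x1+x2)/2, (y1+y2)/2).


Mx = (-33.0 + 39.1)/2 = 6.1/2 = 3.0500
My = (-42.2 + 1.4)/2 = -40.8/2 = -20.4000

(3.0500, -20.4000)


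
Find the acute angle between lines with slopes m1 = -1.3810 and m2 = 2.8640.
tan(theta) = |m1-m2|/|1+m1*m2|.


m1-m2 = -4.245
1+m1*m2 = -2.955184
tan(theta) = |-4.245/(-2.955184)| = 1.436459
theta = arctan(|-4.245/(-2.955184)|) = 55.1560 degrees (acute angle)

55.1560 degrees


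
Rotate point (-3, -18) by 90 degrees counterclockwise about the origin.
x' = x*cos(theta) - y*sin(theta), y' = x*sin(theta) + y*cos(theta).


cos(90) = 0, sin(90) = 1
x' = -3*0 + 18*1 = 18
y' = -3*1 - 18*0 = -3

(18, -3)


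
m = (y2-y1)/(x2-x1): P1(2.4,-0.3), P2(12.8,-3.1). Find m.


dy = -3.1 + 0.3 = -2.8
dx = 12.8 - 2.4 = 10.4
m = -2.8/10.4 = -0.2692

m = -0.2692


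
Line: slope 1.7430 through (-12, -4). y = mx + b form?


y + 4 = 1.7430(x + 12)
y = 1.7430x - 4 - 1.7430*(-12)
y = 1.7430x + 16.9160

y = 1.7430x + 16.9160


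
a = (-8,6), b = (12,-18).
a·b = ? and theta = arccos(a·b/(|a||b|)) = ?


a·b = -8*12 + 6*(-18) = -96 - 108 = -204
|a| = sqrt(64+36) = 10.0000
|b| = sqrt(144+324) = 21.6333
cos(theta) = -204/(sqrt(100)*sqrt(468)) = -204/sqrt(46800) = -0.942990
theta = arccos(-204/sqrt(46800)) = 160.5600 degrees

a·b = -204, theta = 160.5600 deg


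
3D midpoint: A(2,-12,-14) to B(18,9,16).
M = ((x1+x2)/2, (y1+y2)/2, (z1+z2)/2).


Mx = (2+18)/2 = 10.0000
My = (-12+9)/2 = -1.5000
Mz = (-14+16)/2 = 1.0000

M = (10.0000, -1.5000, 1.0000)


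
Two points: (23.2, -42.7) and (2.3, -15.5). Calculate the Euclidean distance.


dx = 2.3 - 23.2 = -20.9
dy = -15.5 + 42.7 = 27.2
d = sqrt(436.81 + 739.84) = sqrt(1176.65) = 34.3023

34.3023


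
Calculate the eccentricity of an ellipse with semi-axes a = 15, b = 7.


c = sqrt(225-49) = sqrt(176) = 13.2665
e = c/a = sqrt(176)/15 = 0.8844

e = 0.8844


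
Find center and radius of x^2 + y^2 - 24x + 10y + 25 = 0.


h = -D/2 = 24/2 = 12
k = -E/2 = -10/2 = -5
r^2 = h^2 + k^2 - F = 144 + 25 - 25 = 144
r = 12

Center (12, -5), radius = 12


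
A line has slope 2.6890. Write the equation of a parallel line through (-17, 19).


Parallel lines have equal slopes.
m2 = 2.6890
b2 = 19 - 2.6890*(-17) = 64.7130

y = 2.6890x + 64.7130


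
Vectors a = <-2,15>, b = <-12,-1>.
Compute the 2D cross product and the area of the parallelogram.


cross = -2*(-1) - 15*(-12) = 2 + 180 = 182
Parallelogram area = |182| = 182

cross = 182, parallelogram area = 182


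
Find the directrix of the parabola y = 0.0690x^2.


a = 0.0690
1/(4a) = 3.6232
directrix: y = -3.6232 = -3.6232

y = -3.6232


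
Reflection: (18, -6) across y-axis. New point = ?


Reflection rule for y-axis: (-x, y)
(18, -6) -> (-18, -6)

(-18, -6)


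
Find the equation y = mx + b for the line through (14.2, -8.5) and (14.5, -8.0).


m = (0.5)/(0.3) = 1.6667
b = y1 - m*x1 = -8.5 - (0.5*14.2)/(0.3) = -8.5 - 23.6667 = -32.1667

y = 1.6667x - 32.1667


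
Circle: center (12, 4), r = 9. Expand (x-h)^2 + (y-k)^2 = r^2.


(x-12)^2 + (y-4)^2 = 9^2
D = -2h = -24, E = -2k = -8
F = h^2+k^2-r^2 = 144+16-81 = 79

x^2 + y^2 - 24x - 8y + 79 = 0


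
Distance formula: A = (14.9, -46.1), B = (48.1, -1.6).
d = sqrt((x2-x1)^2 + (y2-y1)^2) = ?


dx = 48.1 - 14.9 = 33.2
dy = -1.6 + 46.1 = 44.5
d = sqrt(1102.24 + 1980.25) = sqrt(3082.49) = 55.5202

55.5202


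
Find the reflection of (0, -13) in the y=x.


Reflection rule for y=x: (y, x)
(0, -13) -> (-13, 0)

(-13, 0)


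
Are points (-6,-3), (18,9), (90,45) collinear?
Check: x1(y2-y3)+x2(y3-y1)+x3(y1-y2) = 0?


-6*(9-45) + 18*(45+ 3) + 90*(-3-9)
= 216 + 864 - 1080 = 0

Yes, collinear (determinant = 0)


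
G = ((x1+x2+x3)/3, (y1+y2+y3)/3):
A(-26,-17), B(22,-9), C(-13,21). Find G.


Gx = (-26+22- 13)/3 = -17/3 = -5.6667
Gy = (-17- 9+21)/3 = -5/3 = -1.6667

G = (-5.6667, -1.6667)


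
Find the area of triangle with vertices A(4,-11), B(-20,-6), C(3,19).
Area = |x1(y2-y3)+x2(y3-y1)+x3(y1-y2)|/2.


4*(-6-19) = -100
-20*(19+ 11) = -600
3*(-11+ 6) = -15
sum = -715
Area = |-715|/2 = 357.5000

357.5000 sq units


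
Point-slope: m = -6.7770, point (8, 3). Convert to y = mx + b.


y - 3 = -6.7770(x - 8)
y = -6.7770x + 3 + 6.7770*8
y = -6.7770x + 57.2160

y = -6.7770x + 57.2160


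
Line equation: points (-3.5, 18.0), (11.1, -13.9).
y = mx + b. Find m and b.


m = (-31.9)/(14.6) = -2.1849
b = y1 - m*x1 = 18.0 - (-31.9*(-3.5))/(14.6) = 18.0 - 7.6473 = 10.3527

y = -2.1849x + 10.3527


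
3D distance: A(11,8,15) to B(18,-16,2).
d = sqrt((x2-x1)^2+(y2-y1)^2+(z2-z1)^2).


dx=7, dy=-24, dz=-13
d = sqrt(49+576+169) = sqrt(794) = 28.1780

28.1780


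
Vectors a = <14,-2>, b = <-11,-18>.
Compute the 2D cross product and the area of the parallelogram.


cross = 14*(-18) + 2*(-11) = -252 - 22 = -274
Parallelogram area = |-274| = 274

cross = -274, parallelogram area = 274


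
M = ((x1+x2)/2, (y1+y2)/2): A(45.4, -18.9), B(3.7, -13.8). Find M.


Mx = (45.4 + 3.7)/2 = 49.1/2 = 24.5500
My = (-18.9 - 13.8)/2 = -32.7/2 = -16.3500

(24.5500, -16.3500)


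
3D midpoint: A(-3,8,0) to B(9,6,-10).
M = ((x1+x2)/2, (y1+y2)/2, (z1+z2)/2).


Mx = (-3+9)/2 = 3.0000
My = (8+6)/2 = 7.0000
Mz = (0- 10)/2 = -5.0000

M = (3.0000, 7.0000, -5.0000)


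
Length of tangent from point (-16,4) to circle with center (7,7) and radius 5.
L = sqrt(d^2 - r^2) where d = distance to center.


d = sqrt((-16-7)^2 + (4-7)^2) = sqrt(529+9) = 23.1948
L = sqrt(538.0000 - 25) = sqrt(513.0000) = 22.6495

22.6495


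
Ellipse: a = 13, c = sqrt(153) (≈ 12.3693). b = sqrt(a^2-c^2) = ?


b^2 = 13^2 - (sqrt(153))^2 = 169 - 153 = 16
b = sqrt(16) = 4

b = 4


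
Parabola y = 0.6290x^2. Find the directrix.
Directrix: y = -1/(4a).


a = 0.6290
1/(4a) = 0.3975
directrix: y = -0.3975 = -0.3975

y = -0.3975


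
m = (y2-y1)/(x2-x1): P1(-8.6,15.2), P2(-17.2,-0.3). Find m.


dy = -0.3 - 15.2 = -15.5
dx = -17.2 + 8.6 = -8.6
m = -15.5/(-8.6) = 1.8023

m = 1.8023


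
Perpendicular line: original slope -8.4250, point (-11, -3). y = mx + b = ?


Perpendicular slope = -1/m1 = -1/(-8.4250) = 0.1187
b2 = y0 - m2*x0 = -3 - 11/(-8.4250) = -3 + 1.3056 = -1.6944

y = 0.1187x - 1.6944


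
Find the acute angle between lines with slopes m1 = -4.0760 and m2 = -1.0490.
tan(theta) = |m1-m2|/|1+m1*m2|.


m1-m2 = -3.027
1+m1*m2 = 5.275724
tan(theta) = |-3.027/5.275724| = 0.573760
theta = arctan(|-3.027/5.275724|) = 29.8455 degrees (acute angle)

29.8455 degrees


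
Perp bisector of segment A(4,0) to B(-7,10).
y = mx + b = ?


Midpoint = (-1.5, 5)
Slope of AB = dy/dx = 10/(-11) = -0.9091
Perp slope = -dx/dy = 11/10 = 1.1000
b = My - (perp slope)*Mx = 5 + (-11*(-1.5))/10 = 5 + 1.6500 = 6.6500

y = 1.1000x + 6.6500


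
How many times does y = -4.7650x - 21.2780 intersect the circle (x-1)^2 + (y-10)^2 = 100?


Substitute y = -4.7650x - 21.2780: (x-1)^2 + (-4.7650x- 21.2780-10)^2 = 100
Expand to Ax^2 + Bx + C = 0, where b-k = -31.278
A = 1+m^2 = 23.705225
B = 2(m(b-k) - h) = 2(-4.7650*(-31.278) - 1) = 296.07934
C = h^2 + (b-k)^2 - r^2 = 1 + 978.313284 - 100 = 879.313284
disc = B^2-4AC = 87662.9756 - 83377.2770 = 4285.6986
disc > 0

2 intersection points


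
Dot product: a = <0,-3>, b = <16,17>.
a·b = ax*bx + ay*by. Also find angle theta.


a·b = 0*16 - 3*17 = 0 - 51 = -51
|a| = sqrt(0+9) = 3.0000
|b| = sqrt(256+289) = 23.3452
cos(theta) = -51/(sqrt(9)*sqrt(545)) = -51/sqrt(4905) = -0.728200
theta = arccos(-51/sqrt(4905)) = 136.7357 degrees

a·b = -51, theta = 136.7357 deg


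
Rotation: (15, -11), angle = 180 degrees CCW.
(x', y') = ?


cos(180) = -1, sin(180) = 0
x' = 15*(-1) + 11*0 = -15
y' = 15*0 - 11*(-1) = 11

(-15, 11)


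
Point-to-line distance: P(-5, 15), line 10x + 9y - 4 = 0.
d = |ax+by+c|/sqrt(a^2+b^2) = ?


|10*(-5) + 9*15 - 4| = |81| = 81
sqrt(100 + 81) = sqrt(181) = 13.4536
d = 81/sqrt(181) = 6.0207

6.0207


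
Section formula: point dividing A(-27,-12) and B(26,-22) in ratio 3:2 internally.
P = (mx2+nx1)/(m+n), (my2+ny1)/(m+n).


Px = (3*26 + 2*(-27))/5 = 24/5 = 4.8000
Py = (3*(-22) + 2*(-12))/5 = -90/5 = -18.0000

P = (4.8000, -18.0000)


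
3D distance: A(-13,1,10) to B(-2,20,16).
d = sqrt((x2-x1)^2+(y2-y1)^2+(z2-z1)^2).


dx=11, dy=19, dz=6
d = sqrt(121+361+36) = sqrt(518) = 22.7596

22.7596


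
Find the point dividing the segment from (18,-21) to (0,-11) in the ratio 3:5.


Px = (3*0 + 5*18)/8 = 90/8 = 11.2500
Py = (3*(-11) + 5*(-21))/8 = -138/8 = -17.2500

P = (11.2500, -17.2500)


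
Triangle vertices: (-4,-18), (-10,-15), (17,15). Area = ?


-4*(-15-15) = 120
-10*(15+ 18) = -330
17*(-18+ 15) = -51
sum = -261
Area = |-261|/2 = 130.5000

130.5000 sq units


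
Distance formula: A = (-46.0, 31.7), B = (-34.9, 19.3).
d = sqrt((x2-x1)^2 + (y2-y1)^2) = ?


dx = -34.9 + 46.0 = 11.1
dy = 19.3 - 31.7 = -12.4
d = sqrt(123.21 + 153.76) = sqrt(276.97) = 16.6424

16.6424


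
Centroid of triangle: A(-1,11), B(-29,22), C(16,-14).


Gx = (-1- 29+16)/3 = -14/3 = -4.6667
Gy = (11+22- 14)/3 = 19/3 = 6.3333

G = (-4.6667, 6.3333)


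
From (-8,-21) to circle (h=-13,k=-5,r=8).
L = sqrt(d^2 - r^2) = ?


d = sqrt((-8+ 13)^2 + (-21+ 5)^2) = sqrt(25+256) = 16.7631
L = sqrt(281.0000 - 64) = sqrt(217.0000) = 14.7309

14.7309


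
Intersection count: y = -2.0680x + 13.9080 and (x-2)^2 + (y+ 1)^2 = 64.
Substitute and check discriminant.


Substitute y = -2.0680x + 13.9080: (x-2)^2 + (-2.0680x+13.9080+ 1)^2 = 64
Expand to Ax^2 + Bx + C = 0, where b-k = 14.908
A = 1+m^2 = 5.276624
B = 2(m(b-k) - h) = 2(-2.0680*14.908 - 2) = -65.659488
C = h^2 + (b-k)^2 - r^2 = 4 + 222.248464 - 64 = 162.248464
disc = B^2-4AC = 4311.1684 - 3424.4966 = 886.6718
disc > 0

2 intersection points


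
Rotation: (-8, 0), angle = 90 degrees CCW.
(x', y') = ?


cos(90) = 0, sin(90) = 1
x' = -8*0 - 0*1 = 0
y' = -8*1 + 0*0 = -8

(0, -8)


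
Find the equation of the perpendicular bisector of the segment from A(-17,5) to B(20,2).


Midpoint = (1.5, 3.5)
Slope of AB = dy/dx = -3/37 = -0.0811
Perp slope = -dx/dy = 37/3 = 12.3333
b = My - (perp slope)*Mx = 3.5 + (37*1.5)/(-3) = 3.5 - 18.5000 = -15.0000

y = 12.3333x - 15.0000


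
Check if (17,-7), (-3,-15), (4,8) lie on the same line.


17*(-15-8) - 3*(8+ 7) + 4*(-7+ 15)
= -391 - 45 + 32 = -404

No, not collinear (determinant = -404)


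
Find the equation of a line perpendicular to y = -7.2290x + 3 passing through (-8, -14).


Perpendicular slope = -1/m1 = -1/(-7.2290) = 0.1383
b2 = y0 - m2*x0 = -14 - 8/(-7.2290) = -14 + 1.1067 = -12.8933

y = 0.1383x - 12.8933


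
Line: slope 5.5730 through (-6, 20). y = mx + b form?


y - 20 = 5.5730(x + 6)
y = 5.5730x + 20 - 5.5730*(-6)
y = 5.5730x + 53.4380

y = 5.5730x + 53.4380


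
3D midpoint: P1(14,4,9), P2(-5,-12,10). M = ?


Mx = (14- 5)/2 = 4.5000
My = (4- 12)/2 = -4.0000
Mz = (9+10)/2 = 9.5000

M = (4.5000, -4.0000, 9.5000)


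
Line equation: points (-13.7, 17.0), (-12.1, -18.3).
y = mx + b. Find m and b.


m = (-35.3)/(1.6) = -22.0625
b = y1 - m*x1 = 17.0 - (-35.3*(-13.7))/(1.6) = 17.0 - 302.2563 = -285.2563

y = -22.0625x - 285.2563


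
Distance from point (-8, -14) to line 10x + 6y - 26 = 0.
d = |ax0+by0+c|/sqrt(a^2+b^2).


|10*(-8) + 6*(-14) - 26| = |-190| = 190
sqrt(100 + 36) = sqrt(136) = 11.6619
d = 190/sqrt(136) = 16.2924

16.2924


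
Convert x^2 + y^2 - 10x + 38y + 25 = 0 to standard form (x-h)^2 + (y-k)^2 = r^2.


h = -D/2 = 10/2 = 5
k = -E/2 = -38/2 = -19
r^2 = h^2 + k^2 - F = 25 + 361 - 25 = 361
r = 19

Center (5, -19), radius = 19


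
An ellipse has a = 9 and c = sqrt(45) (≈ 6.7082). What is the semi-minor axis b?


b^2 = 9^2 - (sqrt(45))^2 = 81 - 45 = 36
b = sqrt(36) = 6

b = 6


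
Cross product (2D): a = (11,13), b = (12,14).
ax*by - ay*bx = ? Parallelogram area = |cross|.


cross = 11*14 - 13*12 = 154 - 156 = -2
Parallelogram area = |-2| = 2

cross = -2, parallelogram area = 2


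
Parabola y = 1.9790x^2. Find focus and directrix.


a = 1.9790
1/(4a) = 0.1263
Focus = (0, 0.1263)
Directrix: y = -0.1263

Focus = (0, 0.1263), Directrix: y = -0.1263


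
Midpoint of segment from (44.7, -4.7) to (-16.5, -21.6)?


Mx = (44.7 - 16.5)/2 = 28.2/2 = 14.1000
My = (-4.7 - 21.6)/2 = -26.3/2 = -13.1500

(14.1000, -13.1500)


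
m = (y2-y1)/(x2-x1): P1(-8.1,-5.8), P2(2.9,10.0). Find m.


dy = 10.0 + 5.8 = 15.8
dx = 2.9 + 8.1 = 11.0
m = 15.8/11.0 = 1.4364

m = 1.4364


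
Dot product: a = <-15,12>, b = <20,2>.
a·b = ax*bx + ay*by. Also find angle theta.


a·b = -15*20 + 12*2 = -300 + 24 = -276
|a| = sqrt(225+144) = 19.2094
|b| = sqrt(400+4) = 20.0998
cos(theta) = -276/(sqrt(369)*sqrt(404)) = -276/sqrt(149076) = -0.714834
theta = arccos(-276/sqrt(149076)) = 135.6296 degrees

a·b = -276, theta = 135.6296 deg


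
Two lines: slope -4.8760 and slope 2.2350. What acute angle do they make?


m1-m2 = -7.111
1+m1*m2 = -9.89786
tan(theta) = |-7.111/(-9.89786)| = 0.718438
theta = arctan(|-7.111/(-9.89786)|) = 35.6949 degrees (acute angle)

35.6949 degrees


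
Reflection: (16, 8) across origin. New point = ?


Reflection rule for origin: (-x, -y)
(16, 8) -> (-16, -8)

(-16, -8)


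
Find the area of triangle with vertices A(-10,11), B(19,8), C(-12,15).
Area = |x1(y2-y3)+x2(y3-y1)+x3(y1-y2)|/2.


-10*(8-15) = 70
19*(15-11) = 76
-12*(11-8) = -36
sum = 110
Area = |110|/2 = 55.0000

55.0000 sq units


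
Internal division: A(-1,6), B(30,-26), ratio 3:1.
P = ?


Px = (3*30 + 1*(-1))/4 = 89/4 = 22.2500
Py = (3*(-26) + 1*6)/4 = -72/4 = -18.0000

P = (22.2500, -18.0000)


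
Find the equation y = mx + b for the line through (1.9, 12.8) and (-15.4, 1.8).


m = (-11.0)/(-17.3) = 0.6358
b = y1 - m*x1 = 12.8 - (-11.0*1.9)/(-17.3) = 12.8 - 1.2081 = 11.5919

y = 0.6358x + 11.5919


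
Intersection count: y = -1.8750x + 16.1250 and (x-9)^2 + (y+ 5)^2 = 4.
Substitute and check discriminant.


Substitute y = -1.8750x + 16.1250: (x-9)^2 + (-1.8750x+16.1250+ 5)^2 = 4
Expand to Ax^2 + Bx + C = 0, where b-k = 21.125
A = 1+m^2 = 4.515625
B = 2(m(b-k) - h) = 2(-1.8750*21.125 - 9) = -97.21875
C = h^2 + (b-k)^2 - r^2 = 81 + 446.265625 - 4 = 523.265625
disc = B^2-4AC = 9451.4854 - 9451.4854 = 0
disc = 0

1 intersection point (tangent)


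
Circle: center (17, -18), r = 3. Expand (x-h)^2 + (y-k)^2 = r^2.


(x-17)^2 + (y+ 18)^2 = 3^2
D = -2h = -34, E = -2k = 36
F = h^2+k^2-r^2 = 289+324-9 = 604

x^2 + y^2 - 34x + 36y + 604 = 0


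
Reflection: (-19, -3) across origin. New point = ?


Reflection rule for origin: (-x, -y)
(-19, -3) -> (19, 3)

(19, 3)


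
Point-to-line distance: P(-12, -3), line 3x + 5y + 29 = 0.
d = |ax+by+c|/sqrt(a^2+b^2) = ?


|3*(-12) + 5*(-3) + 29| = |-22| = 22
sqrt(9 + 25) = sqrt(34) = 5.8310
d = 22/sqrt(34) = 3.7730

3.7730


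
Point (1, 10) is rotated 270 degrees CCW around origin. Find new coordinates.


cos(270) = 0, sin(270) = -1
x' = 1*0 - 10*(-1) = 10
y' = 1*(-1) + 10*0 = -1

(10, -1)


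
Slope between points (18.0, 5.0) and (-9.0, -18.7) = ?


dy = -18.7 - 5.0 = -23.7
dx = -9.0 - 18.0 = -27.0
m = -23.7/(-27.0) = 0.8778

m = 0.8778


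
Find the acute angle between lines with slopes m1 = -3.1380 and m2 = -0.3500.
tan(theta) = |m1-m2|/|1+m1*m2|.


m1-m2 = -2.788
1+m1*m2 = 2.0983
tan(theta) = |-2.788/2.0983| = 1.328695
theta = arctan(|-2.788/2.0983|) = 53.0342 degrees (acute angle)

53.0342 degrees


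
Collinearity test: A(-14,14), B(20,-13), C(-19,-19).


-14*(-13+ 19) + 20*(-19-14) - 19*(14+ 13)
= -84 - 660 - 513 = -1257

No, not collinear (determinant = -1257)


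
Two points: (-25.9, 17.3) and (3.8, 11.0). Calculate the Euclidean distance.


dx = 3.8 + 25.9 = 29.7
dy = 11.0 - 17.3 = -6.3
d = sqrt(882.09 + 39.69) = sqrt(921.78) = 30.3608

30.3608


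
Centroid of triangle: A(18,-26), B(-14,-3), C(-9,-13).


Gx = (18- 14- 9)/3 = -5/3 = -1.6667
Gy = (-26- 3- 13)/3 = -42/3 = -14.0000

G = (-1.6667, -14.0000)


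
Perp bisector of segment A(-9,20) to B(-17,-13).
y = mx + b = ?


Midpoint = (-13, 3.5)
Slope of AB = dy/dx = -33/(-8) = 4.1250
Perp slope = -dx/dy = -8/33 = -0.2424
b = My - (perp slope)*Mx = 3.5 + (-8*(-13))/(-33) = 3.5 - 3.1515 = 0.3485

y = -0.2424x + 0.3485


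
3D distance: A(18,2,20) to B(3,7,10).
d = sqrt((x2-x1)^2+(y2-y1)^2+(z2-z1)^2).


dx=-15, dy=5, dz=-10
d = sqrt(225+25+100) = sqrt(350) = 18.7083

18.7083


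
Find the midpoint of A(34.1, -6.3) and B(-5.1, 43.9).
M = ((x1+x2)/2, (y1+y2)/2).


Mx = (34.1 - 5.1)/2 = 29.0/2 = 14.5000
My = (-6.3 + 43.9)/2 = 37.6/2 = 18.8000

(14.5000, 18.8000)


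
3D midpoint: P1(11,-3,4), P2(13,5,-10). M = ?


Mx = (11+13)/2 = 12.0000
My = (-3+5)/2 = 1.0000
Mz = (4- 10)/2 = -3.0000

M = (12.0000, 1.0000, -3.0000)


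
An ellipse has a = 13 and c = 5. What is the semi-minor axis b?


b^2 = 13^2 - (5)^2 = 169 - 25 = 144
b = sqrt(144) = 12

b = 12


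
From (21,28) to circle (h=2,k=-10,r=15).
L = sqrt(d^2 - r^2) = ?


d = sqrt((21-2)^2 + (28+ 10)^2) = sqrt(361+1444) = 42.4853
L = sqrt(1805.0000 - 225) = sqrt(1580.0000) = 39.7492

39.7492


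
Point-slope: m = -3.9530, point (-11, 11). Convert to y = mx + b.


y - 11 = -3.9530(x + 11)
y = -3.9530x + 11 + 3.9530*(-11)
y = -3.9530x - 32.4830

y = -3.9530x - 32.4830


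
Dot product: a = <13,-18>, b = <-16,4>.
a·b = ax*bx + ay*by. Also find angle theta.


a·b = 13*(-16) - 18*4 = -208 - 72 = -280
|a| = sqrt(169+324) = 22.2036
|b| = sqrt(256+16) = 16.4924
cos(theta) = -280/(sqrt(493)*sqrt(272)) = -280/sqrt(134096) = -0.764628
theta = arccos(-280/sqrt(134096)) = 139.8739 degrees

a·b = -280, theta = 139.8739 deg


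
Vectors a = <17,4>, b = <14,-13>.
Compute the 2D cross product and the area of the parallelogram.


cross = 17*(-13) - 4*14 = -221 - 56 = -277
Parallelogram area = |-277| = 277

cross = -277, parallelogram area = 277


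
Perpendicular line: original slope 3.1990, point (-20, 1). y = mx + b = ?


Perpendicular slope = -1/m1 = -1/3.1990 = -0.3126
b2 = y0 - m2*x0 = 1 - 20/3.1990 = 1 - 6.2520 = -5.2520

y = -0.3126x - 5.2520


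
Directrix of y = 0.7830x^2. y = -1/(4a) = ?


a = 0.7830
1/(4a) = 0.3193
directrix: y = -0.3193 = -0.3193

y = -0.3193


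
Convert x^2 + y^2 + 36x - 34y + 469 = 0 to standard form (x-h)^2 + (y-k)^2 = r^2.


h = -D/2 = -36/2 = -18
k = -E/2 = 34/2 = 17
r^2 = h^2 + k^2 - F = 324 + 289 - 469 = 144
r = 12

Center (-18, 17), radius = 12


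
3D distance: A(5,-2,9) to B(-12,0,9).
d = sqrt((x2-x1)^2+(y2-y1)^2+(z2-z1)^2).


dx=-17, dy=2, dz=0
d = sqrt(289+4+0) = sqrt(293) = 17.1172

17.1172


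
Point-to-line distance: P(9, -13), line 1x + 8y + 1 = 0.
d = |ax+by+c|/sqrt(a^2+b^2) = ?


|1*9 + 8*(-13) + 1| = |-94| = 94
sqrt(1 + 64) = sqrt(65) = 8.0623
d = 94/sqrt(65) = 11.6593

11.6593


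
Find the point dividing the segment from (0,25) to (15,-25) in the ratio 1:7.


Px = (1*15 + 7*0)/8 = 15/8 = 1.8750
Py = (1*(-25) + 7*25)/8 = 150/8 = 18.7500

P = (1.8750, 18.7500)


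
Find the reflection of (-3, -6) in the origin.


Reflection rule for origin: (-x, -y)
(-3, -6) -> (3, 6)

(3, 6)


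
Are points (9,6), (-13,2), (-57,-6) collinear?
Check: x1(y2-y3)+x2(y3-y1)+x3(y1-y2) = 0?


9*(2+ 6) - 13*(-6-6) - 57*(6-2)
= 72 + 156 - 228 = 0

Yes, collinear (determinant = 0)


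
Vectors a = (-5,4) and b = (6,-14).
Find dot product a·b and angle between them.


a·b = -5*6 + 4*(-14) = -30 - 56 = -86
|a| = sqrt(25+16) = 6.4031
|b| = sqrt(36+196) = 15.2315
cos(theta) = -86/(sqrt(41)*sqrt(232)) = -86/sqrt(9512) = -0.881785
theta = arccos(-86/sqrt(9512)) = 151.8584 degrees

a·b = -86, theta = 151.8584 deg


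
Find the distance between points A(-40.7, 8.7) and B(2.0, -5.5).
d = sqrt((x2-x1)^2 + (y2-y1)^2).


dx = 2.0 + 40.7 = 42.7
dy = -5.5 - 8.7 = -14.2
d = sqrt(1823.29 + 201.64) = sqrt(2024.93) = 44.9992

44.9992


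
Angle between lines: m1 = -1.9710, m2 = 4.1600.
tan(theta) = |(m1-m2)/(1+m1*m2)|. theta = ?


m1-m2 = -6.131
1+m1*m2 = -7.19936
tan(theta) = |-6.131/(-7.19936)| = 0.851603
theta = arctan(|-6.131/(-7.19936)|) = 40.4178 degrees (acute angle)

40.4178 degrees


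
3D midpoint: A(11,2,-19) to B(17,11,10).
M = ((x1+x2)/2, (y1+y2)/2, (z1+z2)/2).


Mx = (11+17)/2 = 14.0000
My = (2+11)/2 = 6.5000
Mz = (-19+10)/2 = -4.5000

M = (14.0000, 6.5000, -4.5000)


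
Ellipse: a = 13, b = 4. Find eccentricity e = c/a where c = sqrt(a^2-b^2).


c = sqrt(169-16) = sqrt(153) = 12.3693
e = c/a = sqrt(153)/13 = 0.9515

e = 0.9515


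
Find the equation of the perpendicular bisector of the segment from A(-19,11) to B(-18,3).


Midpoint = (-18.5, 7)
Slope of AB = dy/dx = -8/1 = -8.0000
Perp slope = -dx/dy = 1/8 = 0.1250
b = My - (perp slope)*Mx = 7 + (1*(-18.5))/(-8) = 7 + 2.3125 = 9.3125

y = 0.1250x + 9.3125


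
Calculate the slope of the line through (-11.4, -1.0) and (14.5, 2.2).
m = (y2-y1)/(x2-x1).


dy = 2.2 + 1.0 = 3.2
dx = 14.5 + 11.4 = 25.9
m = 3.2/25.9 = 0.1236

m = 0.1236


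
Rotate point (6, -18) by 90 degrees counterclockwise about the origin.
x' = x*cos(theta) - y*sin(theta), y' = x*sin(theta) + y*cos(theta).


cos(90) = 0, sin(90) = 1
x' = 6*0 + 18*1 = 18
y' = 6*1 - 18*0 = 6

(18, 6)


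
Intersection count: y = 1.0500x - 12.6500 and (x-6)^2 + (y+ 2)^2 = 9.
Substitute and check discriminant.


Substitute y = 1.0500x - 12.6500: (x-6)^2 + (1.0500x- 12.6500+ 2)^2 = 9
Expand to Ax^2 + Bx + C = 0, where b-k = -10.65
A = 1+m^2 = 2.1025
B = 2(m(b-k) - h) = 2(1.0500*(-10.65) - 6) = -34.365
C = h^2 + (b-k)^2 - r^2 = 36 + 113.4225 - 9 = 140.4225
disc = B^2-4AC = 1180.9532 - 1180.9532 = 0
disc = 0

1 intersection point (tangent)


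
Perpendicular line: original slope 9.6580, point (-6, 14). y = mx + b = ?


Perpendicular slope = -1/m1 = -1/9.6580 = -0.1035
b2 = y0 - m2*x0 = 14 - 6/9.6580 = 14 - 0.6212 = 13.3788

y = -0.1035x + 13.3788


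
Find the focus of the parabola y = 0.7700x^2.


a = 0.7700
4a = 3.0800
focus = (0, 1/3.0800) = (0, 0.3247)

Focus = (0, 0.3247)


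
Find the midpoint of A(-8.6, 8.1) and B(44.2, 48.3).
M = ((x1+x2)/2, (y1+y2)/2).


Mx = (-8.6 + 44.2)/2 = 35.6/2 = 17.8000
My = (8.1 + 48.3)/2 = 56.4/2 = 28.2000

(17.8000, 28.2000)


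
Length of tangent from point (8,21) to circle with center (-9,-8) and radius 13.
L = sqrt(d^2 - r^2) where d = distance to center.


d = sqrt((8+ 9)^2 + (21+ 8)^2) = sqrt(289+841) = 33.6155
L = sqrt(1130.0000 - 169) = sqrt(961.0000) = 31.0000

31.0000


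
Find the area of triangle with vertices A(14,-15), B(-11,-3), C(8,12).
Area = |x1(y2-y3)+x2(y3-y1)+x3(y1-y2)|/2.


14*(-3-12) = -210
-11*(12+ 15) = -297
8*(-15+ 3) = -96
sum = -603
Area = |-603|/2 = 301.5000

301.5000 sq units


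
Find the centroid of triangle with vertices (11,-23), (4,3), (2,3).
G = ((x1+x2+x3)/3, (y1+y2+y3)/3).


Gx = (11+4+2)/3 = 17/3 = 5.6667
Gy = (-23+3+3)/3 = -17/3 = -5.6667

G = (5.6667, -5.6667)


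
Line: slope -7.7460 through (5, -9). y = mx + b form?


y + 9 = -7.7460(x - 5)
y = -7.7460x - 9 + 7.7460*5
y = -7.7460x + 29.7300

y = -7.7460x + 29.7300


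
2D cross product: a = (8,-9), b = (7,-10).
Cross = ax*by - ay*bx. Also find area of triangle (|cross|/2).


cross = 8*(-10) + 9*7 = -80 + 63 = -17
Triangle area = |-17|/2 = 17/2 = 8.5000

cross = -17, triangle area = 8.5000


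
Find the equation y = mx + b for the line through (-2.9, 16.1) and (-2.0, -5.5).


m = (-21.6)/(0.9) = -24.0000
b = y1 - m*x1 = 16.1 - (-21.6*(-2.9))/(0.9) = 16.1 - 69.6000 = -53.5000

y = -24.0000x - 53.5000


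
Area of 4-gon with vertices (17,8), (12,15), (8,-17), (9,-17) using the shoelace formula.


sum(xi*y_{i+1}) = 17*15 + 12*(-17) + 8*(-17) + 9*8 = -13
sum(yi*x_{i+1}) = 8*12 + 15*8 - 17*9 - 17*17 = -226
Area = |-13 + 226|/2 = 213/2 = 106.5000

106.5000 sq units


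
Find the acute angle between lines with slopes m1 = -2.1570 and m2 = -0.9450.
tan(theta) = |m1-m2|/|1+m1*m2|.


m1-m2 = -1.212
1+m1*m2 = 3.038365
tan(theta) = |-1.212/3.038365| = 0.398899
theta = arctan(|-1.212/3.038365|) = 21.7470 degrees (acute angle)

21.7470 degrees


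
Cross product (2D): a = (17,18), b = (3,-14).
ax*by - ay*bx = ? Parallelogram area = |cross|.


cross = 17*(-14) - 18*3 = -238 - 54 = -292
Parallelogram area = |-292| = 292

cross = -292, parallelogram area = 292


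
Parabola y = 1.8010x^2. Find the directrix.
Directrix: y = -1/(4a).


a = 1.8010
1/(4a) = 0.1388
directrix: y = -0.1388 = -0.1388

y = -0.1388


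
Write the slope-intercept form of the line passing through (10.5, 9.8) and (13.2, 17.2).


m = (7.4)/(2.7) = 2.7407
b = y1 - m*x1 = 9.8 - (7.4*10.5)/(2.7) = 9.8 - 28.7778 = -18.9778

y = 2.7407x - 18.9778


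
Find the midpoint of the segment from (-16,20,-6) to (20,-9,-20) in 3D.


Mx = (-16+20)/2 = 2.0000
My = (20- 9)/2 = 5.5000
Mz = (-6- 20)/2 = -13.0000

M = (2.0000, 5.5000, -13.0000)


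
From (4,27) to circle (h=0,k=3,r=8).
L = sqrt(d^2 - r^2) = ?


d = sqrt((4-0)^2 + (27-3)^2) = sqrt(16+576) = 24.3311
L = sqrt(592.0000 - 64) = sqrt(528.0000) = 22.9783

22.9783


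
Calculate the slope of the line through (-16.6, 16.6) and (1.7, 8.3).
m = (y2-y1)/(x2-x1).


dy = 8.3 - 16.6 = -8.3
dx = 1.7 + 16.6 = 18.3
m = -8.3/18.3 = -0.4536

m = -0.4536


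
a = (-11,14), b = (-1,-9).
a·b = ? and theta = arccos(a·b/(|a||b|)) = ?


a·b = -11*(-1) + 14*(-9) = 11 - 126 = -115
|a| = sqrt(121+196) = 17.8045
|b| = sqrt(1+81) = 9.0554
cos(theta) = -115/(sqrt(317)*sqrt(82)) = -115/sqrt(25994) = -0.713282
theta = arccos(-115/sqrt(25994)) = 135.5026 degrees

a·b = -115, theta = 135.5026 deg


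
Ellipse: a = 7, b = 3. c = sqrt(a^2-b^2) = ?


c^2 = 7^2 - 3^2 = 49 - 9 = 40
c = sqrt(40) = 6.3246

c = 6.3246


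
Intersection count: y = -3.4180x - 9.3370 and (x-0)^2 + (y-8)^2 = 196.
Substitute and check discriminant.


Substitute y = -3.4180x - 9.3370: (x-0)^2 + (-3.4180x- 9.3370-8)^2 = 196
Expand to Ax^2 + Bx + C = 0, where b-k = -17.337
A = 1+m^2 = 12.682724
B = 2(m(b-k) - h) = 2(-3.4180*(-17.337) - 0) = 118.515732
C = h^2 + (b-k)^2 - r^2 = 0 + 300.571569 - 196 = 104.571569
disc = B^2-4AC = 14045.9787 - 5305.0094 = 8740.9693
disc > 0

2 intersection points


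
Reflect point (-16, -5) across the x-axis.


Reflection rule for x-axis: (x, -y)
(-16, -5) -> (-16, 5)

(-16, 5)


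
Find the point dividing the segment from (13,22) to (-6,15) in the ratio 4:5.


Px = (4*(-6) + 5*13)/9 = 41/9 = 4.5556
Py = (4*15 + 5*22)/9 = 170/9 = 18.8889

P = (4.5556, 18.8889)


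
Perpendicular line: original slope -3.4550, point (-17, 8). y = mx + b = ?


Perpendicular slope = -1/m1 = -1/(-3.4550) = 0.2894
b2 = y0 - m2*x0 = 8 - 17/(-3.4550) = 8 + 4.9204 = 12.9204

y = 0.2894x + 12.9204


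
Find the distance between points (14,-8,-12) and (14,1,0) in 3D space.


dx=0, dy=9, dz=12
d = sqrt(0+81+144) = sqrt(225) = 15.0000

15.0000


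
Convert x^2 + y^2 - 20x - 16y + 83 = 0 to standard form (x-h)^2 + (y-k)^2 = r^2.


h = -D/2 = 20/2 = 10
k = -E/2 = 16/2 = 8
r^2 = h^2 + k^2 - F = 100 + 64 - 83 = 81
r = 9

Center (10, 8), radius = 9


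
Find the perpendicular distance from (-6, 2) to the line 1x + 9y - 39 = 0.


|1*(-6) + 9*2 - 39| = |-27| = 27
sqrt(1 + 81) = sqrt(82) = 9.0554
d = 27/sqrt(82) = 2.9817

2.9817


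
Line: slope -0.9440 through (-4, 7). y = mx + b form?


y - 7 = -0.9440(x + 4)
y = -0.9440x + 7 + 0.9440*(-4)
y = -0.9440x + 3.2240

y = -0.9440x + 3.2240


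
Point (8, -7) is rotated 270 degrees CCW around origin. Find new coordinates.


cos(270) = 0, sin(270) = -1
x' = 8*0 + 7*(-1) = -7
y' = 8*(-1) - 7*0 = -8

(-7, -8)


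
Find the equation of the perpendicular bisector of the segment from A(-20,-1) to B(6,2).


Midpoint = (-7, 0.5)
Slope of AB = dy/dx = 3/26 = 0.1154
Perp slope = -dx/dy = -26/3 = -8.6667
b = My - (perp slope)*Mx = 0.5 + (26*(-7))/3 = 0.5 - 60.6667 = -60.1667

y = -8.6667x - 60.1667


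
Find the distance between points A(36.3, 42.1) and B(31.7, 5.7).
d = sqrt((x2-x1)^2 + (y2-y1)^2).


dx = 31.7 - 36.3 = -4.6
dy = 5.7 - 42.1 = -36.4
d = sqrt(21.16 + 1324.96) = sqrt(1346.12) = 36.6895

36.6895


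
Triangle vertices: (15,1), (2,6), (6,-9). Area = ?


15*(6+ 9) = 225
2*(-9-1) = -20
6*(1-6) = -30
sum = 175
Area = |175|/2 = 87.5000

87.5000 sq units


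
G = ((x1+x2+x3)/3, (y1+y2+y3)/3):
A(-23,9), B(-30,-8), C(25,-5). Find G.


Gx = (-23- 30+25)/3 = -28/3 = -9.3333
Gy = (9- 8- 5)/3 = -4/3 = -1.3333

G = (-9.3333, -1.3333)


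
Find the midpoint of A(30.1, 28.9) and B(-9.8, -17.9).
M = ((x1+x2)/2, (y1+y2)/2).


Mx = (30.1 - 9.8)/2 = 20.3/2 = 10.1500
My = (28.9 - 17.9)/2 = 11.0/2 = 5.5000

(10.1500, 5.5000)


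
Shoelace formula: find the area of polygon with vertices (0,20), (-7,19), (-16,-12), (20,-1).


sum(xi*y_{i+1}) = 0*19 - 7*(-12) - 16*(-1) + 20*20 = 500
sum(yi*x_{i+1}) = 20*(-7) + 19*(-16) - 12*20 - 1*0 = -684
Area = |500 + 684|/2 = 1184/2 = 592.0000

592.0000 sq units


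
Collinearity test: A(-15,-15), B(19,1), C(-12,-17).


-15*(1+ 17) + 19*(-17+ 15) - 12*(-15-1)
= -270 - 38 + 192 = -116

No, not collinear (determinant = -116)


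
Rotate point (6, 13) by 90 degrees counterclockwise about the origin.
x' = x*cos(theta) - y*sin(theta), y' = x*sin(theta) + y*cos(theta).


cos(90) = 0, sin(90) = 1
x' = 6*0 - 13*1 = -13
y' = 6*1 + 13*0 = 6

(-13, 6)


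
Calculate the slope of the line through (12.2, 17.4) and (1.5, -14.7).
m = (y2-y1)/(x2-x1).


dy = -14.7 - 17.4 = -32.1
dx = 1.5 - 12.2 = -10.7
m = -32.1/(-10.7) = 3.0000

m = 3.0000
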